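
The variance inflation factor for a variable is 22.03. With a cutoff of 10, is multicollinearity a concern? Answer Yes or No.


Check: VIF = 22.03 vs threshold = 10.
Since 22.03 >= 10, the answer is Yes.

Yes


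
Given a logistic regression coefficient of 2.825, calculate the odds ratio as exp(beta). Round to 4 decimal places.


exp(2.825) = 16.8609.
So the odds ratio is 16.8609.

16.8609


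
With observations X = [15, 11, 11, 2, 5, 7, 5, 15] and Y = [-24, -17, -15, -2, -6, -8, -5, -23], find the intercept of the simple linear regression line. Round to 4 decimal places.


Compute b1 = -1.7255 from the OLS formula.
With xbar = 8.8750 and ybar = -12.5000, the intercept is:
b0 = -12.5000 - -1.7255 * 8.8750 = 2.8143.

2.8143


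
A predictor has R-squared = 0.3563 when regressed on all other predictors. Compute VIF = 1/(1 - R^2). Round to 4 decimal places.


Denominator: 1 - 0.3563 = 0.6437.
VIF = 1 / 0.6437 = 1.5535.

1.5535


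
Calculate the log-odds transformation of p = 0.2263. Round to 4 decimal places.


The odds are p/(1-p) = 0.2263 / 0.7737 = 0.2925.
logit(p) = ln(0.2925) = -1.2293.

-1.2293


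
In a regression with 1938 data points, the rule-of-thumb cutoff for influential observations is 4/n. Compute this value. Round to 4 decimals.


Cook's distance cutoff = 4/n = 4/1938.
= 0.0021.

0.0021


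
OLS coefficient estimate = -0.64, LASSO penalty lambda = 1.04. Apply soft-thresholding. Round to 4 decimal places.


|beta_OLS| = 0.64.
lambda = 1.04.
Since |beta| <= lambda, the coefficient is set to 0.
Result = 0.0000.

0.0000


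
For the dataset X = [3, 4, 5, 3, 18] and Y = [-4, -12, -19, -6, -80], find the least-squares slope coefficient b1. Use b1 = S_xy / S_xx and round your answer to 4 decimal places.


First compute the means: xbar = 6.6000, ybar = -24.2000.
Then S_xx = sum((xi - xbar)^2) = 165.2000.
S_xy = sum((xi - xbar)(yi - ybar)) = -814.4000.
b1 = S_xy / S_xx = -814.4000 / 165.2000 = -4.9298.

-4.9298


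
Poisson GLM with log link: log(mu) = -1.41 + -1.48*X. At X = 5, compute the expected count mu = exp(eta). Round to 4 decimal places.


Compute eta = -1.41 + -1.48 * 5 = -8.8100.
Apply inverse link: mu = e^-8.8100 = 0.0001.

0.0001


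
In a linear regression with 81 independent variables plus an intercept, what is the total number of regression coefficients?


Total coefficients = number of predictors + 1 (for the intercept).
= 81 + 1 = 82.

82


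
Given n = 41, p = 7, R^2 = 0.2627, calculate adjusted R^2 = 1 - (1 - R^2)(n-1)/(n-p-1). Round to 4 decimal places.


Using the formula:
(1 - 0.2627) = 0.7373.
Multiply by 40/33: 0.7373 * 40 = 29.4920, then 29.4920 / 33 = 0.8937.
Adj R^2 = 1 - 0.8937 = 0.1063.

0.1063


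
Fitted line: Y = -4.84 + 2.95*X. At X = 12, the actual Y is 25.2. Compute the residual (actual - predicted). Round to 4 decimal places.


Compute yhat = -4.84 + (2.95)(12) = 30.5600.
Residual = actual - predicted = 25.2 - 30.5600 = -5.3600.

-5.3600


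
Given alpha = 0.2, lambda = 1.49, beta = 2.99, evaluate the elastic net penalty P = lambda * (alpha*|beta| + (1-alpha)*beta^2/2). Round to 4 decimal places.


Compute:
L1 = 0.2 * 2.99 = 0.5980.
L2 = 0.8 * 2.99^2 / 2 = 3.5760.
Penalty = 1.49 * (0.5980 + 3.5760) = 6.2193.

6.2193


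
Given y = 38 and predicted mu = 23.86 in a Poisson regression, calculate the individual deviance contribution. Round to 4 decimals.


y/mu = 38/23.86 = 1.592624 (approx.), and ln(38/23.86) = 0.465383.
y * ln(y/mu) = 38 * 0.465383 = 17.684554.
y - mu = 14.14.
D = 2 * (17.684554 - 14.14) = 7.089108, which rounds to 7.0891.

7.0891


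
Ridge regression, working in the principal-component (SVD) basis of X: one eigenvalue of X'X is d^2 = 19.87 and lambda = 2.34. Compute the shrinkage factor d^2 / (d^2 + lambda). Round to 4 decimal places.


Compute the denominator: 19.87 + 2.34 = 22.2100.
Shrinkage factor = 19.87 / 22.2100 = 0.8946.

0.8946


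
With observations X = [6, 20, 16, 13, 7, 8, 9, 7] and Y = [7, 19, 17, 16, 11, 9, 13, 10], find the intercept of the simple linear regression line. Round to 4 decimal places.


The slope is b1 = 0.7883.
Sample means are xbar = 10.7500 and ybar = 12.7500.
Intercept: b0 = 12.7500 - (0.7883)(10.7500) = 4.2758.

4.2758


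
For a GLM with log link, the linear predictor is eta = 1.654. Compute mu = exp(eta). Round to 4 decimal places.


The inverse log link gives:
mu = exp(1.654) = 5.2278.

5.2278


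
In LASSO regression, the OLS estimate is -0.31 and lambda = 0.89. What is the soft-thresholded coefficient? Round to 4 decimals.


|beta_OLS| = 0.31.
lambda = 0.89.
Since |beta| <= lambda, the coefficient is set to 0.
Result = 0.0000.

0.0000


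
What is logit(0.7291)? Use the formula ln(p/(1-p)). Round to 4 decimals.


The odds are p/(1-p) = 0.7291 / 0.2709 = 2.6914.
logit(p) = ln(2.6914) = 0.9901.

0.9901


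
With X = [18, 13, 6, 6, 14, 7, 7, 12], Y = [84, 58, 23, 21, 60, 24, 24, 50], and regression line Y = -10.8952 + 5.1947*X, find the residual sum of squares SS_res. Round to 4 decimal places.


Compute predicted values, then residuals = yi - yhat_i.
Residuals: [1.3906, 1.3641, 2.7270, 0.7270, -1.8306, -1.4677, -1.4677, -1.4412].
SSres = sum(residual^2) = 21.4960.

21.4960


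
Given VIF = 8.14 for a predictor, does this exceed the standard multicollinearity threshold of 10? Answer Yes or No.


Check: VIF = 8.14 vs threshold = 10.
Since 8.14 < 10, the answer is No.

No


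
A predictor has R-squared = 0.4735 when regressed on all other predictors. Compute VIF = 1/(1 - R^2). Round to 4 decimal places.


Using VIF = 1/(1 - R^2_j):
1 - 0.4735 = 0.5265.
VIF = 1.8993.

1.8993


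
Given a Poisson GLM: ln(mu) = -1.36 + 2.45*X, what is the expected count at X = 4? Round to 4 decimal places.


Compute eta = -1.36 + 2.45 * 4 = 8.4400.
Apply inverse link: mu = e^8.4400 = 4628.5550.

4628.5550


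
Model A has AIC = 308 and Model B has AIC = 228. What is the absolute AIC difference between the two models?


Absolute difference = |308 - 228| = 80.
The model with lower AIC (B) is preferred.

80


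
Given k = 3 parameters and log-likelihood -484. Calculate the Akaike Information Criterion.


Compute:
2k = 2*3 = 6.
-2*loglik = -2*(-484) = 968.
AIC = 6 + 968 = 974.

974


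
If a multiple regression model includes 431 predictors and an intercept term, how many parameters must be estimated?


Including the intercept, the model has 431 predictor coefficients + 1 intercept.
Total = 432.

432


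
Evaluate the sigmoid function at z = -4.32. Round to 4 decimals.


exp(4.3200) = 75.1886.
1 + exp(-z) = 76.1886.
sigmoid = 1/76.1886 = 0.0131.

0.0131


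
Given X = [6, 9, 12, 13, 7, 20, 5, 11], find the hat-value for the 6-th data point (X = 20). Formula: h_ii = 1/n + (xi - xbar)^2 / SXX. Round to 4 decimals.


n = 8, xbar = 10.3750.
SXX = sum((xi - xbar)^2) = 163.8750.
h = 1/8 + (20 - 10.3750)^2 / 163.8750 = 0.6903.

0.6903


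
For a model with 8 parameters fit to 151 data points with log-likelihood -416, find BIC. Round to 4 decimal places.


k * ln(n) = 8 * ln(151) = 8 * 5.017280 = 40.138240.
-2 * loglik = -2 * (-416) = 832.
BIC = 40.138240 + 832 = 872.138240, which rounds to 872.1382.

872.1382


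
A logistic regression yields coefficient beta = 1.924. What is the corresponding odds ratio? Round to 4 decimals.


Odds ratio = exp(beta) = exp(1.924).
= 6.8483.

6.8483


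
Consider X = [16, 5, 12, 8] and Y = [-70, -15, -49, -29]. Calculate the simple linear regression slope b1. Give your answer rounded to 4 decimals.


The sample means are xbar = 10.2500 and ybar = -40.7500.
Compute S_xx = 68.7500 and S_xy = -344.2500.
Slope b1 = S_xy / S_xx = -344.2500 / 68.7500 = -5.0073.

-5.0073


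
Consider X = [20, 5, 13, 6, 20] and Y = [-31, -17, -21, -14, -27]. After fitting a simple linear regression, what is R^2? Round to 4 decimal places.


After computing the OLS fit (b0=-10.2201, b1=-0.9203):
SSres = 17.4611, SStot = 196.0000.
R^2 = 1 - 17.4611/196.0000 = 0.9109.

0.9109


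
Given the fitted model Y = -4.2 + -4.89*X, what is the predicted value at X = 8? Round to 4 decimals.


Predicted value:
Y = -4.2 + (-4.89)(8) = -4.2 + -39.1200 = -43.3200.

-43.3200


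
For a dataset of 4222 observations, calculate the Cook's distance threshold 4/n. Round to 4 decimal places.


Using the rule of thumb:
Threshold = 4 / 4222 = 0.0009.

0.0009


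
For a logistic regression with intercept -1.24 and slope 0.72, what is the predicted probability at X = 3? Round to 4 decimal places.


z = -1.24 + 0.72 * 3 = 0.9200.
Sigmoid: P = 1 / (1 + exp(-0.9200)) = 0.7150.

0.7150


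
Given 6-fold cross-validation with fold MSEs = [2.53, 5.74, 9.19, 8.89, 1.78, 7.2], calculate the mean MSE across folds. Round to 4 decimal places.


Total MSE across folds = 35.3300.
CV-MSE = 35.3300/6 = 5.8883.

5.8883


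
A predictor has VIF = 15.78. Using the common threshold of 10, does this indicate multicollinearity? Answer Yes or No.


The threshold is 10.
VIF = 15.78 is >= 10.
Multicollinearity indication: Yes.

Yes


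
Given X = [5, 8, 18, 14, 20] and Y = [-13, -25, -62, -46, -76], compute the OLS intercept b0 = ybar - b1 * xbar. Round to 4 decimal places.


Compute b1 = -4.0183 from the OLS formula.
With xbar = 13.0000 and ybar = -44.4000, the intercept is:
b0 = -44.4000 - -4.0183 * 13.0000 = 7.8378.

7.8378


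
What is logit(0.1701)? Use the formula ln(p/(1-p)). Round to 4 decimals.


Compute the odds: 0.1701/0.8299 = 0.2050.
Take the natural log: ln(0.2050) = -1.5849.

-1.5849


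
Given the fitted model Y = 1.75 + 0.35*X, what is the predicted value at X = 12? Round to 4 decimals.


Plug X = 12 into Y = 1.75 + 0.35*X:
Y = 1.75 + 4.2000 = 5.9500.

5.9500


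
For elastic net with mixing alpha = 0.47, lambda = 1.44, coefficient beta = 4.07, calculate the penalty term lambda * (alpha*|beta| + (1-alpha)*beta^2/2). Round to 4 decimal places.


Compute:
L1 = 0.47 * 4.07 = 1.9129.
L2 = 0.53 * 4.07^2 / 2 = 4.3897.
Penalty = 1.44 * (1.9129 + 4.3897) = 9.0757.

9.0757


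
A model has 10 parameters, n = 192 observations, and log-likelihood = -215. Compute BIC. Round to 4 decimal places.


Compute k*ln(n) = 10*ln(192) = 10*5.257495 = 52.574950.
Then -2*loglik = 430.
BIC = 52.574950 + 430 = 482.574950, which rounds to 482.5750.

482.5750


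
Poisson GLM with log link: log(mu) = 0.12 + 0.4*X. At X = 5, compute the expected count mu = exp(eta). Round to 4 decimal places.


Linear predictor: eta = 0.12 + (0.4)(5) = 2.1200.
Expected count: mu = exp(2.1200) = 8.3311.

8.3311


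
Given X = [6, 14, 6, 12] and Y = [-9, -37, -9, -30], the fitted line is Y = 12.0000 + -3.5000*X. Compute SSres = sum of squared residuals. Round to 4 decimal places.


Predicted values from Y = 12.0000 + -3.5000*X.
Residuals: [0.0000, 0.0000, 0.0000, 0.0000].
SSres = 0.0000.

0.0000


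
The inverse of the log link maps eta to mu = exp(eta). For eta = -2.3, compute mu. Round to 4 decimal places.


Apply the inverse link:
mu = e^-2.3 = 0.1003.

0.1003


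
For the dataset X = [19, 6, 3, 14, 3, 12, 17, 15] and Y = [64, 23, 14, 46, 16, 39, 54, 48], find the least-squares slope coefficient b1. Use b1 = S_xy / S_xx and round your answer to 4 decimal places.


First compute the means: xbar = 11.1250, ybar = 38.0000.
Then S_xx = sum((xi - xbar)^2) = 278.8750.
S_xy = sum((xi - xbar)(yi - ybar)) = 812.0000.
b1 = S_xy / S_xx = 812.0000 / 278.8750 = 2.9117.

2.9117


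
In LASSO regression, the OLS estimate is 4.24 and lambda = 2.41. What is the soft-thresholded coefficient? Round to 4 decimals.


|beta_OLS| = 4.24.
lambda = 2.41.
Since |beta| > lambda, coefficient = sign(beta)*(|beta| - lambda) = 1.8300.
Result = 1.8300.

1.8300


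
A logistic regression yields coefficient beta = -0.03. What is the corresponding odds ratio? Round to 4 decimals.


The odds ratio is computed as:
OR = e^(-0.03) = 0.9704.

0.9704


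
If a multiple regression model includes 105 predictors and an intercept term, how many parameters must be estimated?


Including the intercept, the model has 105 predictor coefficients + 1 intercept.
Total = 106.

106


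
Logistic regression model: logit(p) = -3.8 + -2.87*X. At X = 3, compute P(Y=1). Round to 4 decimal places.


Linear predictor: z = -3.8 + -2.87 * 3 = -12.4100.
P = 1/(1 + exp(12.4100)) = 1/(1 + 245241.8143) = 0.0000.

0.0000


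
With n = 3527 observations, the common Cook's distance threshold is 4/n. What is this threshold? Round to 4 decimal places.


Using the rule of thumb:
Threshold = 4 / 3527 = 0.0011.

0.0011


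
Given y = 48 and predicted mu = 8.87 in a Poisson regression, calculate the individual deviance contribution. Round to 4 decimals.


y/mu = 48/8.87 = 5.411499 (approx.), and ln(48/8.87) = 1.688526.
y * ln(y/mu) = 48 * 1.688526 = 81.049248.
y - mu = 39.13.
D = 2 * (81.049248 - 39.13) = 83.838496, which rounds to 83.8385.

83.8385


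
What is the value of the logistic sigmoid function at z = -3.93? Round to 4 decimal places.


Compute exp(3.9300) = 50.9070.
Sigmoid = 1 / (1 + 50.9070) = 1 / 51.9070 = 0.0193.

0.0193


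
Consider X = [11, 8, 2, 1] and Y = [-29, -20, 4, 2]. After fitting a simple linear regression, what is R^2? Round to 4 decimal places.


After computing the OLS fit (b0=7.7826, b1=-3.3696):
SSres = 15.3261, SStot = 798.7500.
R^2 = 1 - 15.3261/798.7500 = 0.9808.

0.9808


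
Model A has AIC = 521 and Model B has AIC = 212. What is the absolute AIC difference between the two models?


|AIC_A - AIC_B| = |521 - 212| = 309.
Model B is preferred (lower AIC).

309


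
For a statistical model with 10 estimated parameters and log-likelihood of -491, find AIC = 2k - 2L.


AIC = 2k - 2*loglik = 2(10) - 2(-491).
= 20 + 982 = 1002.

1002


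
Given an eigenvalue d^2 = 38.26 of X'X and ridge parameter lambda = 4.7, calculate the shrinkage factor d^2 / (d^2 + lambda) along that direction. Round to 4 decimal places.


d^2 + lambda = 38.26 + 4.7 = 42.9600.
Shrinkage factor = 38.26/42.9600 = 0.8906.

0.8906


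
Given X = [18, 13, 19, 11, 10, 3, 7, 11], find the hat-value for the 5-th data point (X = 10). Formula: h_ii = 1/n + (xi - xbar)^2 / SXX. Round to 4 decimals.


Mean of X: xbar = 11.5000.
SXX = 196.0000.
For X = 10: h = 1/8 + (10 - 11.5000)^2/196.0000 = 0.1365.

0.1365


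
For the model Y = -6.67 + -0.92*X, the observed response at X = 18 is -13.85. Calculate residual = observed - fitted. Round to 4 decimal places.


Compute yhat = -6.67 + (-0.92)(18) = -23.2300.
Residual = actual - predicted = -13.85 - -23.2300 = 9.3800.

9.3800


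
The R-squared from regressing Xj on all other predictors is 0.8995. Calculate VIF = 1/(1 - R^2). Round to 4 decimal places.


Using VIF = 1/(1 - R^2_j):
1 - 0.8995 = 0.1005.
VIF = 9.9502.

9.9502


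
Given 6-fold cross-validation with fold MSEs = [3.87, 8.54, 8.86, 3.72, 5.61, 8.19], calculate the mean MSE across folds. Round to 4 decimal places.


Sum of fold MSEs = 38.7900.
Average = 38.7900 / 6 = 6.4650.

6.4650


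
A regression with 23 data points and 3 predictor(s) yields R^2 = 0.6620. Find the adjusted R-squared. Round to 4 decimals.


Adjusted R^2 = 1 - (1 - R^2) * (n-1)/(n-p-1).
(1 - R^2) = 0.3380.
(n-1)/(n-p-1) = 22/19.
(1 - R^2) * (n-1) = 0.3380 * 22 = 7.4360.
Divide by (n-p-1): 7.4360 / 19 = 0.3914.
Adj R^2 = 1 - 0.3914 = 0.6086.

0.6086


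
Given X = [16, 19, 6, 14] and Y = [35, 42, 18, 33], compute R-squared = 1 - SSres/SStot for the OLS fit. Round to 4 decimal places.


Fit the OLS line: b0 = 7.0943, b1 = 1.8113.
SSres = 1.6981.
SStot = 306.0000.
R^2 = 1 - 1.6981/306.0000 = 0.9945.

0.9945


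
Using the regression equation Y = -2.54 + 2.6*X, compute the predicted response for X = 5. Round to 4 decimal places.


Plug X = 5 into Y = -2.54 + 2.6*X:
Y = -2.54 + 13.0000 = 10.4600.

10.4600


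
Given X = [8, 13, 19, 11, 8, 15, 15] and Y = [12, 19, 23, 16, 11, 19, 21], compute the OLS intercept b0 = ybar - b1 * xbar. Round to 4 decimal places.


Compute b1 = 1.0836 from the OLS formula.
With xbar = 12.7143 and ybar = 17.2857, the intercept is:
b0 = 17.2857 - 1.0836 * 12.7143 = 3.5088.

3.5088


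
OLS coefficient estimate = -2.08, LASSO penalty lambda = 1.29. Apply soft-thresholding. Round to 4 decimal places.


|beta_OLS| = 2.08.
lambda = 1.29.
Since |beta| > lambda, coefficient = sign(beta)*(|beta| - lambda) = -0.7900.
Result = -0.7900.

-0.7900


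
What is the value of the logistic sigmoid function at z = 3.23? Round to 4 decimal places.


Compute exp(-3.2300) = 0.0396.
Sigmoid = 1 / (1 + 0.0396) = 1 / 1.0396 = 0.9619.

0.9619


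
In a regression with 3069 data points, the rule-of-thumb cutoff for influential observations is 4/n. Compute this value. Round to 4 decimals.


The threshold is 4/n.
4/3069 = 0.0013.

0.0013


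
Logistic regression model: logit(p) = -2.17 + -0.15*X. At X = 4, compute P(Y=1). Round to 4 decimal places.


Linear predictor: z = -2.17 + -0.15 * 4 = -2.7700.
P = 1/(1 + exp(2.7700)) = 1/(1 + 15.9586) = 0.0590.

0.0590


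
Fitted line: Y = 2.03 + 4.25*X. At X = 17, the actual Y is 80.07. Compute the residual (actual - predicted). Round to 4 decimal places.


Compute yhat = 2.03 + (4.25)(17) = 74.2800.
Residual = actual - predicted = 80.07 - 74.2800 = 5.7900.

5.7900


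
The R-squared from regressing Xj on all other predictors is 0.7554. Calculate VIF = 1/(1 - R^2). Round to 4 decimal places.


Denominator: 1 - 0.7554 = 0.2446.
VIF = 1 / 0.2446 = 4.0883.

4.0883


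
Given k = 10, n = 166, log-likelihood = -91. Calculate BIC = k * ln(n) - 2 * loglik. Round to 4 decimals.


ln(166) = 5.111988.
k * ln(n) = 10 * 5.111988 = 51.119880.
-2L = 182.
BIC = 51.119880 + 182 = 233.119880, which rounds to 233.1199.

233.1199


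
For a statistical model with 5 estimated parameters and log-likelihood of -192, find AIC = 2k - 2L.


Compute:
2k = 2*5 = 10.
-2*loglik = -2*(-192) = 384.
AIC = 10 + 384 = 394.

394


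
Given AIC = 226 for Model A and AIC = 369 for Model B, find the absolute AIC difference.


Absolute difference = |226 - 369| = 143.
The model with lower AIC (A) is preferred.

143


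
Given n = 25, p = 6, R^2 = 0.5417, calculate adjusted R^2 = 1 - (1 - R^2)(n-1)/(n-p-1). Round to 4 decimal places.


Adjusted R^2 = 1 - (1 - R^2) * (n-1)/(n-p-1).
(1 - R^2) = 0.4583.
(n-1)/(n-p-1) = 24/18.
(1 - R^2) * (n-1) = 0.4583 * 24 = 10.9992.
Divide by (n-p-1): 10.9992 / 18 = 0.6111.
Adj R^2 = 1 - 0.6111 = 0.3889.

0.3889


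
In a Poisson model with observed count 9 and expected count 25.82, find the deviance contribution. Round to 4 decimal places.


First: ln(9/25.82) = -1.053925.
Then: 9 * -1.053925 = -9.485325.
y - mu = 9 - 25.82 = -16.82.
D = 2(-9.485325 - -16.82) = 14.669350, which rounds to 14.6694.

14.6694


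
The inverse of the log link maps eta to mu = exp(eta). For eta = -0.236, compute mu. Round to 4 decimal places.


The inverse log link gives:
mu = exp(-0.236) = 0.7898.

0.7898


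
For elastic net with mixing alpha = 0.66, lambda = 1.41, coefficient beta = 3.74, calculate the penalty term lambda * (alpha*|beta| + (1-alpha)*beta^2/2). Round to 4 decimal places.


L1 component = 0.66 * |3.74| = 2.4684.
L2 component = 0.34 * 3.74^2 / 2 = 2.3779.
Penalty = 1.41 * (2.4684 + 2.3779) = 1.41 * 4.8463 = 6.8333.

6.8333


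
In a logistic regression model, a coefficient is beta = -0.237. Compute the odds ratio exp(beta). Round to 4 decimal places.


The odds ratio is computed as:
OR = e^(-0.237) = 0.7890.

0.7890


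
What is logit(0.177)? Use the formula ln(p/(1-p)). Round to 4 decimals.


1 - p = 0.823.
p/(1-p) = 0.2151.
logit = ln(0.2151) = -1.5368.

-1.5368


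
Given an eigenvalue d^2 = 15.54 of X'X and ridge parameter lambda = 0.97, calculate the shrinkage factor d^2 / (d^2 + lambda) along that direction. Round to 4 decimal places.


d^2 + lambda = 15.54 + 0.97 = 16.5100.
Shrinkage factor = 15.54/16.5100 = 0.9412.

0.9412


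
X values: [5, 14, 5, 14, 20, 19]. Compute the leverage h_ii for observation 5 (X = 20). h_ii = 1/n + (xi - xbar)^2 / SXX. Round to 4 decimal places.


Compute xbar = 12.8333 with n = 6 observations.
SXX = 214.8333.
Leverage = 1/6 + (20 - 12.8333)^2/214.8333 = 0.4057.

0.4057


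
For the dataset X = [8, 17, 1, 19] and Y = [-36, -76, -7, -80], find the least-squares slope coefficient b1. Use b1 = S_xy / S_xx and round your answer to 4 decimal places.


Calculate xbar = 11.2500, ybar = -49.7500.
S_xx = 208.7500, S_xy = -868.2500.
Using b1 = S_xy / S_xx = -868.2500 / 208.7500, we get b1 = -4.1593.

-4.1593


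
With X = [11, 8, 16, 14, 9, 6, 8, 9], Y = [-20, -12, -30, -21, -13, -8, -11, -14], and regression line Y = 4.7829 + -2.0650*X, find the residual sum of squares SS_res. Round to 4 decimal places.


For each point, residual = actual - predicted.
Residuals: [-2.0679, -0.2629, -1.7429, 3.1271, 0.8021, -0.3929, 0.7371, -0.1979].
Sum of squared residuals = 18.5420.

18.5420


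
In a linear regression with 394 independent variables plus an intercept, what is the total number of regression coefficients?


Total coefficients = number of predictors + 1 (for the intercept).
= 394 + 1 = 395.

395


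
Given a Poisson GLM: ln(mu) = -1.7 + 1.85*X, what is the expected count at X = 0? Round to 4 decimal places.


Compute eta = -1.7 + 1.85 * 0 = -1.7000.
Apply inverse link: mu = e^-1.7000 = 0.1827.

0.1827


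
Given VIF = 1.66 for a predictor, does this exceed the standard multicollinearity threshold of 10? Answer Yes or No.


The threshold is 10.
VIF = 1.66 is < 10.
Multicollinearity indication: No.

No


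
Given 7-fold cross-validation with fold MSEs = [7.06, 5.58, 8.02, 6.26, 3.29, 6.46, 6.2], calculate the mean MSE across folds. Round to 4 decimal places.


Add all fold MSEs: 42.8700.
Divide by k = 7: 42.8700/7 = 6.1243.

6.1243


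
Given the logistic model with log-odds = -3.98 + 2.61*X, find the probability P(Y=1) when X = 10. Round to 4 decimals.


Linear predictor: z = -3.98 + 2.61 * 10 = 22.1200.
P = 1/(1 + exp(-22.1200)) = 1/(1 + 0.0000) = 1.0000.

1.0000


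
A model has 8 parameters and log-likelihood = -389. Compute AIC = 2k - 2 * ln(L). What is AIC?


Compute:
2k = 2*8 = 16.
-2*loglik = -2*(-389) = 778.
AIC = 16 + 778 = 794.

794


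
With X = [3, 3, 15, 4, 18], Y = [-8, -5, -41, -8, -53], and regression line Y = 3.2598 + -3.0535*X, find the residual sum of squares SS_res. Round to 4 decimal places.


Compute predicted values, then residuals = yi - yhat_i.
Residuals: [-2.0993, 0.9007, 1.5427, 0.9542, -1.2968].
SSres = sum(residual^2) = 10.1904.

10.1904


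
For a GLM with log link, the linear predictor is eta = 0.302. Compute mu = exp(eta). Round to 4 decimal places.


mu = exp(eta) = exp(0.302).
= 1.3526.

1.3526


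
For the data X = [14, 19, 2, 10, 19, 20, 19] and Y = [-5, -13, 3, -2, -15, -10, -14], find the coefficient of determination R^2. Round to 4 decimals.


After computing the OLS fit (b0=6.1955, b1=-0.9647):
SSres = 31.0962, SStot = 280.0000.
R^2 = 1 - 31.0962/280.0000 = 0.8889.

0.8889


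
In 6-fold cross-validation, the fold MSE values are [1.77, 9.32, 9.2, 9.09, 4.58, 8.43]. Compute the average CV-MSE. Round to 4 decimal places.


Total MSE across folds = 42.3900.
CV-MSE = 42.3900/6 = 7.0650.

7.0650


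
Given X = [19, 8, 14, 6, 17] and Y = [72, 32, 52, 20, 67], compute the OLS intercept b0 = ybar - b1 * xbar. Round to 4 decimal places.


The slope is b1 = 3.9479.
Sample means are xbar = 12.8000 and ybar = 48.6000.
Intercept: b0 = 48.6000 - (3.9479)(12.8000) = -1.9338.

-1.9338


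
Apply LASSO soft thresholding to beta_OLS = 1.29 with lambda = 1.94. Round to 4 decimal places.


Check: |1.29| = 1.29 vs lambda = 1.94.
Since |beta| <= lambda, the coefficient is set to 0.
Soft-thresholded coefficient = 0.0000.

0.0000


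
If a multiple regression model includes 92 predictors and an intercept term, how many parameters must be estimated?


Total coefficients = number of predictors + 1 (for the intercept).
= 92 + 1 = 93.

93


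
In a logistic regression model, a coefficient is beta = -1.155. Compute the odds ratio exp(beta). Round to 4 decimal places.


Odds ratio = exp(beta) = exp(-1.155).
= 0.3151.

0.3151


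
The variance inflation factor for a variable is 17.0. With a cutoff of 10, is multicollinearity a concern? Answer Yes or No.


Compare VIF = 17.0 to the threshold of 10.
17.0 >= 10, so the answer is Yes.

Yes


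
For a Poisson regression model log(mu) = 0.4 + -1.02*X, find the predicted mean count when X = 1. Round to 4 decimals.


Linear predictor: eta = 0.4 + (-1.02)(1) = -0.6200.
Expected count: mu = exp(-0.6200) = 0.5379.

0.5379


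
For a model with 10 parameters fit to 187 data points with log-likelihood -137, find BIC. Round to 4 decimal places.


ln(187) = 5.231109.
k * ln(n) = 10 * 5.231109 = 52.311090.
-2L = 274.
BIC = 52.311090 + 274 = 326.311090, which rounds to 326.3111.

326.3111


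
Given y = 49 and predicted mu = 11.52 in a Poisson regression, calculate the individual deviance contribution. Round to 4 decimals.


y/mu = 49/11.52 = 4.253472 (approx.), and ln(49/11.52) = 1.447736.
y * ln(y/mu) = 49 * 1.447736 = 70.939064.
y - mu = 37.48.
D = 2 * (70.939064 - 37.48) = 66.918128, which rounds to 66.9181.

66.9181


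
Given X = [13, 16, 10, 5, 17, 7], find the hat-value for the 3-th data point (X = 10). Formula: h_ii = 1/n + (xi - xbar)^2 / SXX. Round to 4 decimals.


Mean of X: xbar = 11.3333.
SXX = 117.3333.
For X = 10: h = 1/6 + (10 - 11.3333)^2/117.3333 = 0.1818.

0.1818


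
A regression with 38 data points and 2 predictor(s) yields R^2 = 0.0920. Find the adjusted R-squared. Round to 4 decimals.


Plug in: Adj R^2 = 1 - (1 - 0.0920) * 37/35.
= 1 - 0.9080 * 37/35
= 1 - 33.5960 / 35
= 1 - 0.9599 = 0.0401.

0.0401


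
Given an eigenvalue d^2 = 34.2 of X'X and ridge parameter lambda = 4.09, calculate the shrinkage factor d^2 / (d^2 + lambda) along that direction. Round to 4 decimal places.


Compute the denominator: 34.2 + 4.09 = 38.2900.
Shrinkage factor = 34.2 / 38.2900 = 0.8932.

0.8932


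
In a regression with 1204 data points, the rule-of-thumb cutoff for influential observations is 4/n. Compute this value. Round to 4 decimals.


Cook's distance cutoff = 4/n = 4/1204.
= 0.0033.

0.0033


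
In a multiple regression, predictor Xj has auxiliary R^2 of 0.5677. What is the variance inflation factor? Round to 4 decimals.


VIF = 1 / (1 - 0.5677).
= 1 / 0.4323 = 2.3132.

2.3132


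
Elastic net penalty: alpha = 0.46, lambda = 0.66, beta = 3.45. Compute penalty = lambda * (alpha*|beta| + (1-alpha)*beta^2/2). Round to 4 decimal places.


L1 component = 0.46 * |3.45| = 1.5870.
L2 component = 0.54 * 3.45^2 / 2 = 3.2137.
Penalty = 0.66 * (1.5870 + 3.2137) = 0.66 * 4.8007 = 3.1684.

3.1684


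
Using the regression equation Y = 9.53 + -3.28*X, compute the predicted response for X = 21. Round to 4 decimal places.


Predicted value:
Y = 9.53 + (-3.28)(21) = 9.53 + -68.8800 = -59.3500.

-59.3500


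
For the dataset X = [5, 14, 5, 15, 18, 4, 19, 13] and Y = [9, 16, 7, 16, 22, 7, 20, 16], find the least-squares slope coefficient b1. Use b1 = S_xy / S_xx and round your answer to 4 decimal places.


The sample means are xbar = 11.6250 and ybar = 14.1250.
Compute S_xx = 259.8750 and S_xy = 242.3750.
Slope b1 = S_xy / S_xx = 242.3750 / 259.8750 = 0.9327.

0.9327


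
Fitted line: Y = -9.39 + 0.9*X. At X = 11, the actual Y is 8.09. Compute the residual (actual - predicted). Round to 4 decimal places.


Compute yhat = -9.39 + (0.9)(11) = 0.5100.
Residual = actual - predicted = 8.09 - 0.5100 = 7.5800.

7.5800


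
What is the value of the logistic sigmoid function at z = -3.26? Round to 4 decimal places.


First, exp(3.2600) = 26.0495.
Then sigma(z) = 1/(1 + 26.0495) = 0.0370.

0.0370


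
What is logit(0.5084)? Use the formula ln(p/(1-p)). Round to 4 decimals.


The odds are p/(1-p) = 0.5084 / 0.4916 = 1.0342.
logit(p) = ln(1.0342) = 0.0336.

0.0336


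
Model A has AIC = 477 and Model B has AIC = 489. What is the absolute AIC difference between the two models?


Compute |477 - 489| = 12.
Model A has the smaller AIC.

12


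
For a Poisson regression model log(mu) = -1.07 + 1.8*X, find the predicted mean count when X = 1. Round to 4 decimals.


Compute eta = -1.07 + 1.8 * 1 = 0.7300.
Apply inverse link: mu = e^0.7300 = 2.0751.

2.0751


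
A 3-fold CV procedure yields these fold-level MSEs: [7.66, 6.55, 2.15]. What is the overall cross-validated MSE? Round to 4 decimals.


Total MSE across folds = 16.3600.
CV-MSE = 16.3600/3 = 5.4533.

5.4533


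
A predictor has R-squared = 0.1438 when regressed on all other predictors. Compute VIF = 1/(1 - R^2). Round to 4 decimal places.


Denominator: 1 - 0.1438 = 0.8562.
VIF = 1 / 0.8562 = 1.1680.

1.1680


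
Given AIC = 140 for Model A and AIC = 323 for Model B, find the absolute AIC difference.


Compute |140 - 323| = 183.
Model A has the smaller AIC.

183


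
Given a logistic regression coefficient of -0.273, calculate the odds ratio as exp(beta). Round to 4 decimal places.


exp(-0.273) = 0.7611.
So the odds ratio is 0.7611.

0.7611


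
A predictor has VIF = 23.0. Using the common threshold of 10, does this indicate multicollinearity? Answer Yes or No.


Check: VIF = 23.0 vs threshold = 10.
Since 23.0 >= 10, the answer is Yes.

Yes


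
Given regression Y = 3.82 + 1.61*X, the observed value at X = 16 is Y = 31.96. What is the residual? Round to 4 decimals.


Fitted value at X = 16 is yhat = 3.82 + 1.61*16 = 29.5800.
Residual = 31.96 - 29.5800 = 2.3800.

2.3800


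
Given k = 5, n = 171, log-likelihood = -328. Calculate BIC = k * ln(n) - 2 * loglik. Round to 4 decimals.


ln(171) = 5.141664.
k * ln(n) = 5 * 5.141664 = 25.708320.
-2L = 656.
BIC = 25.708320 + 656 = 681.708320, which rounds to 681.7083.

681.7083


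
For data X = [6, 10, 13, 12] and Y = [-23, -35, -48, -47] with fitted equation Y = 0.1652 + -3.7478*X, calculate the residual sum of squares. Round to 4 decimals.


Compute predicted values, then residuals = yi - yhat_i.
Residuals: [-0.6784, 2.3128, 0.5562, -2.1916].
SSres = sum(residual^2) = 10.9217.

10.9217


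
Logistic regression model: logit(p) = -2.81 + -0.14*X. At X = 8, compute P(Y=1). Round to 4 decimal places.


Compute z = -2.81 + (-0.14)(8) = -3.9300.
exp(-z) = 50.9070.
P = 1/(1 + 50.9070) = 0.0193.

0.0193


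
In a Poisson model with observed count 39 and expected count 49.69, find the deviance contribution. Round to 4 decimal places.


Compute y*ln(y/mu) = 39*ln(39/49.69) = 39*-0.242242 = -9.447438.
y - mu = -10.69.
D = 2*(-9.447438 - (-10.69)) = 2.485124, which rounds to 2.4851.

2.4851


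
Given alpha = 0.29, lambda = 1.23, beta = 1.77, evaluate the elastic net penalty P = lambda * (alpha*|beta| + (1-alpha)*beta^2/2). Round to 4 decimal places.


L1 component = 0.29 * |1.77| = 0.5133.
L2 component = 0.71 * 1.77^2 / 2 = 1.1122.
Penalty = 1.23 * (0.5133 + 1.1122) = 1.23 * 1.6255 = 1.9993.

1.9993


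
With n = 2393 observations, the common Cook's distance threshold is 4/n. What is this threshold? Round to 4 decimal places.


Cook's distance cutoff = 4/n = 4/2393.
= 0.0017.

0.0017


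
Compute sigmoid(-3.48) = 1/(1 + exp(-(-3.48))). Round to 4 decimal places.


exp(3.4800) = 32.4597.
1 + exp(-z) = 33.4597.
sigmoid = 1/33.4597 = 0.0299.

0.0299


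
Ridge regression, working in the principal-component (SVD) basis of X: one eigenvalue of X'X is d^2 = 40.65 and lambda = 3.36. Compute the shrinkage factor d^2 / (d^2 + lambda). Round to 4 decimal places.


Compute the denominator: 40.65 + 3.36 = 44.0100.
Shrinkage factor = 40.65 / 44.0100 = 0.9237.

0.9237


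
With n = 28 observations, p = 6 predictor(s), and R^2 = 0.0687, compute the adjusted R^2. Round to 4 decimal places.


Using the formula:
(1 - 0.0687) = 0.9313.
Multiply by 27/21: 0.9313 * 27 = 25.1451, then 25.1451 / 21 = 1.1974.
Adj R^2 = 1 - 1.1974 = -0.1974.

-0.1974


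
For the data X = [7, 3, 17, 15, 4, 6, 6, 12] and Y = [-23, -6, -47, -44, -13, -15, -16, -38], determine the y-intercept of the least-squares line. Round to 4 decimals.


First find the slope: b1 = -2.9478.
Means: xbar = 8.7500, ybar = -25.2500.
b0 = ybar - b1 * xbar = -25.2500 - -2.9478 * 8.7500 = 0.5431.

0.5431


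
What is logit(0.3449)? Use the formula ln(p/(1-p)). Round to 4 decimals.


1 - p = 0.6551.
p/(1-p) = 0.5265.
logit = ln(0.5265) = -0.6415.

-0.6415


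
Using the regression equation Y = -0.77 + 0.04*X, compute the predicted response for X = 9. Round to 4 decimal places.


Substitute X = 9 into the equation:
Y = -0.77 + 0.04 * 9 = -0.77 + 0.3600 = -0.4100.

-0.4100


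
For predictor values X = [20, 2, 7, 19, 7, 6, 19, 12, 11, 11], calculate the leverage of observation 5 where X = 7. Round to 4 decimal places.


Mean of X: xbar = 11.4000.
SXX = 346.4000.
For X = 7: h = 1/10 + (7 - 11.4000)^2/346.4000 = 0.1559.

0.1559


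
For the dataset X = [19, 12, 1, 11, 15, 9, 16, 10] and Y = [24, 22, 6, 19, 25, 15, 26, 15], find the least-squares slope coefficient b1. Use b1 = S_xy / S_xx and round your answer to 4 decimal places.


First compute the means: xbar = 11.6250, ybar = 19.0000.
Then S_xx = sum((xi - xbar)^2) = 207.8750.
S_xy = sum((xi - xbar)(yi - ybar)) = 244.0000.
b1 = S_xy / S_xx = 244.0000 / 207.8750 = 1.1738.

1.1738


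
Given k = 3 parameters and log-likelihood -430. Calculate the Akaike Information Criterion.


AIC = 2k - 2*loglik = 2(3) - 2(-430).
= 6 + 860 = 866.

866


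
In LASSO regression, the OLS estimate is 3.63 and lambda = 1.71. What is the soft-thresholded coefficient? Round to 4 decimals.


Absolute value: |3.63| = 3.63.
Compare to lambda = 1.71.
Since |beta| > lambda, coefficient = sign(beta)*(|beta| - lambda) = 1.9200.

1.9200


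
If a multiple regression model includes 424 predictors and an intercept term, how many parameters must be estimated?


Each predictor gets one coefficient, plus one intercept.
Total parameters = 424 + 1 = 425.

425


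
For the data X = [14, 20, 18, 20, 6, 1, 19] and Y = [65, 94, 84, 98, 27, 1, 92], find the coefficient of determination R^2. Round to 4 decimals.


The fitted line is Y = -3.6978 + 4.9682*X.
SSres = 14.5074, SStot = 8554.8571.
R^2 = 1 - SSres/SStot = 0.9983.

0.9983


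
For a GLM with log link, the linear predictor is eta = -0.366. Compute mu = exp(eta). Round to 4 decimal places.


The inverse log link gives:
mu = exp(-0.366) = 0.6935.

0.6935


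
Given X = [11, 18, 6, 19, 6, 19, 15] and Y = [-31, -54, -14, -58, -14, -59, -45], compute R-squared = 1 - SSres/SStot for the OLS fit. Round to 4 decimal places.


After computing the OLS fit (b0=6.3924, b1=-3.4016):
SSres = 1.4738, SStot = 2335.4286.
R^2 = 1 - 1.4738/2335.4286 = 0.9994.

0.9994


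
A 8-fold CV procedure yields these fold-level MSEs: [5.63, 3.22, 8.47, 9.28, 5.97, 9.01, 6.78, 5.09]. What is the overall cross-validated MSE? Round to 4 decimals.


Sum of fold MSEs = 53.4500.
Average = 53.4500 / 8 = 6.6813.

6.6813


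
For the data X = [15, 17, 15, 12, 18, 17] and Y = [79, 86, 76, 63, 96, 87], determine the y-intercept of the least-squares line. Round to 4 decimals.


First find the slope: b1 = 5.1571.
Means: xbar = 15.6667, ybar = 81.1667.
b0 = ybar - b1 * xbar = 81.1667 - 5.1571 * 15.6667 = 0.3714.

0.3714


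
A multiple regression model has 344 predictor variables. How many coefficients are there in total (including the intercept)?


Including the intercept, the model has 344 predictor coefficients + 1 intercept.
Total = 345.

345


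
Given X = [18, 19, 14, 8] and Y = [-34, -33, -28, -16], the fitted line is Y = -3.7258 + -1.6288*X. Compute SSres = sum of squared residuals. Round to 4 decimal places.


For each point, residual = actual - predicted.
Residuals: [-0.9558, 1.6730, -1.4710, 0.7562].
Sum of squared residuals = 6.4482.

6.4482


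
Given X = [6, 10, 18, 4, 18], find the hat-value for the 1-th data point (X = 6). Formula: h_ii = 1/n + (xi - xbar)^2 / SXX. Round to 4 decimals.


Mean of X: xbar = 11.2000.
SXX = 172.8000.
For X = 6: h = 1/5 + (6 - 11.2000)^2/172.8000 = 0.3565.

0.3565


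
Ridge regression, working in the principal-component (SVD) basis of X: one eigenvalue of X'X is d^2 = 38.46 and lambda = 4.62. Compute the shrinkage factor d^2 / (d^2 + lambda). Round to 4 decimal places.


Compute the denominator: 38.46 + 4.62 = 43.0800.
Shrinkage factor = 38.46 / 43.0800 = 0.8928.

0.8928


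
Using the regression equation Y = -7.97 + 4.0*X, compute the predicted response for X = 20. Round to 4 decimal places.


Plug X = 20 into Y = -7.97 + 4.0*X:
Y = -7.97 + 80.0000 = 72.0300.

72.0300


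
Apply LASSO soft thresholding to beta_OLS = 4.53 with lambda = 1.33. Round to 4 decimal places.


|beta_OLS| = 4.53.
lambda = 1.33.
Since |beta| > lambda, coefficient = sign(beta)*(|beta| - lambda) = 3.2000.
Result = 3.2000.

3.2000


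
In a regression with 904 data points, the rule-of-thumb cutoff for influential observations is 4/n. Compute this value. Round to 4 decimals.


The threshold is 4/n.
4/904 = 0.0044.

0.0044


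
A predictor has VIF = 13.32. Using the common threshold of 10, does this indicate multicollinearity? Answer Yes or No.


Compare VIF = 13.32 to the threshold of 10.
13.32 >= 10, so the answer is Yes.

Yes


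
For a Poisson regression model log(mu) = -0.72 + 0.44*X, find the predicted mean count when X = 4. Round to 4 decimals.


Compute eta = -0.72 + 0.44 * 4 = 1.0400.
Apply inverse link: mu = e^1.0400 = 2.8292.

2.8292


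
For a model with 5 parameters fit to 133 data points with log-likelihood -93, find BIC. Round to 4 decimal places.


ln(133) = 4.890349.
k * ln(n) = 5 * 4.890349 = 24.451745.
-2L = 186.
BIC = 24.451745 + 186 = 210.451745, which rounds to 210.4517.

210.4517


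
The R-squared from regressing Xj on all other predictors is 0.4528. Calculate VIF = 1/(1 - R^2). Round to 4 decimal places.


Using VIF = 1/(1 - R^2_j):
1 - 0.4528 = 0.5472.
VIF = 1.8275.

1.8275


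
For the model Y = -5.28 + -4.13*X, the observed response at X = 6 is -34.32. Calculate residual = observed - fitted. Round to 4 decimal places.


Compute yhat = -5.28 + (-4.13)(6) = -30.0600.
Residual = actual - predicted = -34.32 - -30.0600 = -4.2600.

-4.2600


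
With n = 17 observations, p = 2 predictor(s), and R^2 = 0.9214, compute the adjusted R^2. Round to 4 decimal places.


Adjusted R^2 = 1 - (1 - R^2) * (n-1)/(n-p-1).
(1 - R^2) = 0.0786.
(n-1)/(n-p-1) = 16/14.
(1 - R^2) * (n-1) = 0.0786 * 16 = 1.2576.
Divide by (n-p-1): 1.2576 / 14 = 0.0898.
Adj R^2 = 1 - 0.0898 = 0.9102.

0.9102


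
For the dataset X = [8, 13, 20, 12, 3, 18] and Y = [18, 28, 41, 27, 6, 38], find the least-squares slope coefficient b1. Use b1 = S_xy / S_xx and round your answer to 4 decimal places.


Calculate xbar = 12.3333, ybar = 26.3333.
S_xx = 197.3333, S_xy = 405.3333.
Using b1 = S_xy / S_xx = 405.3333 / 197.3333, we get b1 = 2.0541.

2.0541


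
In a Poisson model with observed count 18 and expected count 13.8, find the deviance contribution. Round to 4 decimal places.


Compute y*ln(y/mu) = 18*ln(18/13.8) = 18*0.265703 = 4.782654.
y - mu = 4.2.
D = 2*(4.782654 - (4.2)) = 1.165308, which rounds to 1.1653.

1.1653


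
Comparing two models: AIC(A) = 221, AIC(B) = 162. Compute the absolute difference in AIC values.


|AIC_A - AIC_B| = |221 - 162| = 59.
Model B is preferred (lower AIC).

59


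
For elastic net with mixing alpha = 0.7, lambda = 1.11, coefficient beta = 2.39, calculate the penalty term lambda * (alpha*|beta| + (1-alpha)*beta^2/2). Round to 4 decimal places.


L1 component = 0.7 * |2.39| = 1.6730.
L2 component = 0.3 * 2.39^2 / 2 = 0.8568.
Penalty = 1.11 * (1.6730 + 0.8568) = 1.11 * 2.5298 = 2.8081.

2.8081
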